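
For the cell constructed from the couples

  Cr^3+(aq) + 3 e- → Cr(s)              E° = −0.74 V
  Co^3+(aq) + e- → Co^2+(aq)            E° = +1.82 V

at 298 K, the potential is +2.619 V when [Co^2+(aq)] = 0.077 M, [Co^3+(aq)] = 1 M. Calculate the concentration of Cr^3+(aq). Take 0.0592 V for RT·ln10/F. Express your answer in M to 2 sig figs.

2.2 M

The Co³⁺/Co²⁺ couple has the larger reduction potential, so it is the cathode: E°cell = +1.82 − (−0.74) = +2.56 V and n = 3.
From the Nernst equation, log Q = n(E° − E)/0.0592 = 3·(+2.56 − (+2.619))/0.0592 = −2.990.
The balanced reaction is 3 Co^3+(aq) + Cr(s) → 3 Co^2+(aq) + Cr^3+(aq), so Q = ([Co^2+(aq)]^3·[Cr^3+(aq)]) / [Co^3+(aq)]^3.
Substituting the known concentrations and solving, log [Cr^3+(aq)] = 0.351 and [Cr^3+(aq)] = 2.2 M.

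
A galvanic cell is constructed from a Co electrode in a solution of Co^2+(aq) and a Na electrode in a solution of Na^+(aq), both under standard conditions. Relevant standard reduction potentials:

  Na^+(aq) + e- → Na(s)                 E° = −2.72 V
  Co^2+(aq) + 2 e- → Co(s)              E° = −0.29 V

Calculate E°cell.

The Co²⁺/Co couple has the higher E°, so Co ion is reduced (cathode) and Na is oxidized (anode).
E°cell = E°(cathode) − E°(anode) = −0.29 − (−2.72) = +2.43 V.

+2.43 V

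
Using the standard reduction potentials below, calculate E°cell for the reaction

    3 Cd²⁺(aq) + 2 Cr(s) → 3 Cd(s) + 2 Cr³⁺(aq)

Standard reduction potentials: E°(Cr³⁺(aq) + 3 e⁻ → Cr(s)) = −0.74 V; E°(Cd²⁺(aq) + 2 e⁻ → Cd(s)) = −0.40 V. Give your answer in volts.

In the reaction as written, Cd²⁺(aq) is reduced (cathode) and Cr³⁺(aq) is produced by oxidation at the anode.
E°cell = E°(cathode) − E°(anode) = −0.40 − (−0.74) = +0.34 V.
The positive value indicates the reaction is spontaneous as written.

+0.34 V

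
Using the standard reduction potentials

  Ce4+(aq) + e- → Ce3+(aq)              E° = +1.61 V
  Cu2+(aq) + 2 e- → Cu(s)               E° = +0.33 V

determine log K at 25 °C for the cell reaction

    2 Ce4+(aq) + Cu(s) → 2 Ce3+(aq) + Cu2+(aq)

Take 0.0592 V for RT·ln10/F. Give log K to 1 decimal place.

The Ce⁴⁺/Ce³⁺ couple is reduced (cathode); E°cell = +1.61 − (+0.33) = +1.28 V with n = 2.
At equilibrium E = 0, so log K = nE°cell / 0.0592 = (2)(+1.28) / 0.0592 = 43.2.

log K = 43.2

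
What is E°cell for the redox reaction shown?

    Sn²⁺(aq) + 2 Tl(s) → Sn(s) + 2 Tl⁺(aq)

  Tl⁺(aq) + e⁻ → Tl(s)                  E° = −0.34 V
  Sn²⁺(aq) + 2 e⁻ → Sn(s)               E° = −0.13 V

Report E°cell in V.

In the reaction as written, Sn²⁺(aq) is reduced (cathode) and Tl⁺(aq) is produced by oxidation at the anode.
E°cell = E°(cathode) − E°(anode) = −0.13 − (−0.34) = +0.21 V.
The positive value indicates the reaction is spontaneous as written.

+0.21 V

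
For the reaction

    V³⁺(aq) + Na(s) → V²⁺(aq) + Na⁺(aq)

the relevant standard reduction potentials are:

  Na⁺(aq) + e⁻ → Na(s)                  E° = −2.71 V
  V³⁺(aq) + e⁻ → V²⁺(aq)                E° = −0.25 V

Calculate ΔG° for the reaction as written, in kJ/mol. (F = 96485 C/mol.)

−237 kJ/mol

In the reaction as written V³⁺(aq) is reduced, so the V³⁺/V²⁺ couple is the cathode and Na⁺/Na is the anode.
E°cell = −0.25 − (−2.71) = +2.46 V; balancing electrons gives n = 1.
ΔG° = −nFE°cell = −(1)(96485)(+2.46) J/mol = −237 kJ/mol.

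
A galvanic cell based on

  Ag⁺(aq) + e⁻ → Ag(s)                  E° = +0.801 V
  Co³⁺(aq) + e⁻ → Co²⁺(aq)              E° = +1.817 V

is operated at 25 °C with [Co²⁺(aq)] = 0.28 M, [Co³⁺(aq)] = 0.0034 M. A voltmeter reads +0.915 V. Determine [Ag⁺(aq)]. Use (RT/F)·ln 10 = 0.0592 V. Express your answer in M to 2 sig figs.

The Co³⁺/Co²⁺ couple has the larger reduction potential, so it is the cathode: E°cell = +1.817 − (+0.801) = +1.016 V and n = 1.
From the Nernst equation, log Q = n(E° − E)/0.0592 = 1·(+1.016 − (+0.915))/0.0592 = 1.706.
The balanced reaction is Co³⁺(aq) + Ag(s) → Co²⁺(aq) + Ag⁺(aq), so Q = ([Co²⁺(aq)]·[Ag⁺(aq)]) / [Co³⁺(aq)].
Solving for the unknown gives log [Ag⁺(aq)] = −0.210, so [Ag⁺(aq)] ≈ 0.62 M.

0.62 M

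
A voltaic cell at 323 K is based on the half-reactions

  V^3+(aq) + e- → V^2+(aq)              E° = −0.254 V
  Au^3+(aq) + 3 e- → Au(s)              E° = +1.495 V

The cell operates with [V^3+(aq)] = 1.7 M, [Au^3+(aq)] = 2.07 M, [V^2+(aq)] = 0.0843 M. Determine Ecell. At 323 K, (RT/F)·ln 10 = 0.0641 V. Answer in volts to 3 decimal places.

+1.672 V

Since E°(Au³⁺/Au) > E°(V³⁺/V²⁺), Au³⁺/Au serves as the cathode.
E°cell = +1.495 − (−0.254) = +1.749 V, with n = 3 electrons transferred.
For the overall reaction Au^3+(aq) + 3 V^2+(aq) → Au(s) + 3 V^3+(aq), Q = [V^3+(aq)]^3 / ([Au^3+(aq)]·[V^2+(aq)]^3) = 3.96×10^3, giving log Q = 3.598.
By the Nernst equation, E = +1.749 − (0.0641/3)·(3.598) = +1.672 V.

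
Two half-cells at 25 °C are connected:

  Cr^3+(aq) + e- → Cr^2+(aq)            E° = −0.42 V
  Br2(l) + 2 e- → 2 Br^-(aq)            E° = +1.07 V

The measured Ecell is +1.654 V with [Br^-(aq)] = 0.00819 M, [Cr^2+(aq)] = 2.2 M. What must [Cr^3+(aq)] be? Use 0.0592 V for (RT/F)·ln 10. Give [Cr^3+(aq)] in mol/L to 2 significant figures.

Br₂/Br⁻ is the cathode (higher E°); E°cell = +1.07 − (−0.42) = +1.49 V with n = 2.
Rearranging E = E° − (0.0592/n)·log Q gives log Q = 2(+1.49 − (+1.654))/0.0592 = −5.541.
The balanced reaction is Br2(l) + 2 Cr^2+(aq) → 2 Br^-(aq) + 2 Cr^3+(aq), so Q = ([Br^-(aq)]^2·[Cr^3+(aq)]^2) / [Cr^2+(aq)]^2.
Substituting the known concentrations and solving, log [Cr^3+(aq)] = −0.341 and [Cr^3+(aq)] = 0.46 M.

0.46 M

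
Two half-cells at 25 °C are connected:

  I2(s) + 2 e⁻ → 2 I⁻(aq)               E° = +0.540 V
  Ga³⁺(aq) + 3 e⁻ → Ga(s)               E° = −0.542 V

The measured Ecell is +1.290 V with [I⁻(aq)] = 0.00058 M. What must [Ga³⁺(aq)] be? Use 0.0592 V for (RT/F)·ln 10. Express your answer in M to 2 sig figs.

0.15 M

With I₂/I⁻ at the cathode and Ga³⁺/Ga at the anode, E°cell = +0.540 − (−0.542) = +1.082 V (n = 6).
Rearranging E = E° − (0.0592/n)·log Q gives log Q = 6(+1.082 − (+1.290))/0.0592 = −21.081.
Balancing electrons gives 3 I2(s) + 2 Ga(s) → 6 I⁻(aq) + 2 Ga³⁺(aq); thus Q = [I⁻(aq)]^6·[Ga³⁺(aq)]^2.
Isolating [Ga³⁺(aq)] in Q = 10^{−21.081} yields log [Ga³⁺(aq)] = −0.831, i.e. 0.15 M.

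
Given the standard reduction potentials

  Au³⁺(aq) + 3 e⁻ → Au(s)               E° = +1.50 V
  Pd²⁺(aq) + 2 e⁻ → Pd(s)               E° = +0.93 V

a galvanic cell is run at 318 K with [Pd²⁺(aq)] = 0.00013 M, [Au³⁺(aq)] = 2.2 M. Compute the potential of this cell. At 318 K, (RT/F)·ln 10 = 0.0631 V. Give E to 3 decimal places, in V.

+0.700 V

Au³⁺/Au is reduced (cathode, E° = +1.50 V) and Pd²⁺/Pd is oxidized (anode).
E°cell = +1.50 − (+0.93) = +0.57 V, with n = 6 electrons transferred.
For the overall reaction 2 Au³⁺(aq) + 3 Pd(s) → 2 Au(s) + 3 Pd²⁺(aq), Q = [Pd²⁺(aq)]^3 / [Au³⁺(aq)]^2 = 4.54×10^−13, giving log Q = −12.343.
Applying E = E° − (RT ln10/nF)·log Q gives +0.57 − (0.0631/6)(−12.343) = +0.700 V.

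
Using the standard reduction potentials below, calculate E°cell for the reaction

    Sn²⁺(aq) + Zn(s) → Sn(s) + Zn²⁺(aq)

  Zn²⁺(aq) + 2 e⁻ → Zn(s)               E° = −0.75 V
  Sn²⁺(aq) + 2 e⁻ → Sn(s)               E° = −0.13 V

Sn²⁺(aq) gains electrons, so the Sn²⁺/Sn couple is the cathode; the Zn²⁺/Zn couple is the anode.
E°cell = E°(cathode) − E°(anode) = −0.13 − (−0.75) = +0.62 V.
The positive value indicates the reaction is spontaneous as written.

+0.62 V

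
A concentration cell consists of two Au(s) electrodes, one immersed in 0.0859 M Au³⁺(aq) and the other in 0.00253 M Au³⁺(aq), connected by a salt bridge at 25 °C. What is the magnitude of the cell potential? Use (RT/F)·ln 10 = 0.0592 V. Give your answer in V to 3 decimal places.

0.030 V

For a concentration cell E°cell = 0, since both electrodes use the same couple.
The compartment with the higher Au³⁺(aq) concentration (0.0859 M) acts as the cathode; ions are reduced there and produced at the dilute (0.00253 M) anode.
With n = 3, Ecell = −(0.0592/3)·log([dilute]/[conc]) = −(0.0592/3)·log(0.00253/0.0859) = +0.030 V.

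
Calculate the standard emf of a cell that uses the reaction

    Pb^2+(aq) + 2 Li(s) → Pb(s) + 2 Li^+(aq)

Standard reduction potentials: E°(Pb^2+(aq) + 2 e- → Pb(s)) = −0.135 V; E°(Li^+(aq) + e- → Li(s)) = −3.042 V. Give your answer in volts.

+2.907 V

In the reaction as written, Pb^2+(aq) is reduced (cathode) and Li^+(aq) is produced by oxidation at the anode.
E°cell = E°(cathode) − E°(anode) = −0.135 − (−3.042) = +2.907 V.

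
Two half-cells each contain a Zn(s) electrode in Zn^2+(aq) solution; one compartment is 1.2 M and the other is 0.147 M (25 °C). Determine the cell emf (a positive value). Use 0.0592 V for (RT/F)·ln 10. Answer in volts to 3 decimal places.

For a concentration cell E°cell = 0, since both electrodes use the same couple.
The compartment with the higher Zn^2+(aq) concentration (1.2 M) acts as the cathode; ions are reduced there and produced at the dilute (0.147 M) anode.
With n = 2, Ecell = −(0.0592/2)·log([dilute]/[conc]) = −(0.0592/2)·log(0.147/1.2) = +0.027 V.

0.027 V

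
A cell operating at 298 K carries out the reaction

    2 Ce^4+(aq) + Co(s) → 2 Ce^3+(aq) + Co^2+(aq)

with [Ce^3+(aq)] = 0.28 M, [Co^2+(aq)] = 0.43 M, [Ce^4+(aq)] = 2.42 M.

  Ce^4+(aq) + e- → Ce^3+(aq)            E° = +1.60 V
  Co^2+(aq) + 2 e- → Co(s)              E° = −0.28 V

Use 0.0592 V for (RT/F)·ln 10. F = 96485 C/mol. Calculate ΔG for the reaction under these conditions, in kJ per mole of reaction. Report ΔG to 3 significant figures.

The standard cell potential is +1.60 − (−0.28) = +1.88 V, with n = 2 electrons in the balanced equation.
The reaction quotient is ([Ce^3+(aq)]^2·[Co^2+(aq)]) / [Ce^4+(aq)]^2 = 0.00576; by Nernst, E = +1.88 − (0.0592/2)(−2.240) = +1.9463 V.
Finally ΔG = −nFE = −(2)(96485 C/mol)(+1.9463 V) = −376 kJ/mol.

−376 kJ/mol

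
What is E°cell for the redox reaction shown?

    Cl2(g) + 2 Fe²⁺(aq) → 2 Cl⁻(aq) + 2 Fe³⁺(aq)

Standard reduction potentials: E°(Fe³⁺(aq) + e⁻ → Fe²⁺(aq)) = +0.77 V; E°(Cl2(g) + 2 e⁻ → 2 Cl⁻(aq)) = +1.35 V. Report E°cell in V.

In the reaction as written, Cl2(g) is reduced (cathode) and Fe³⁺(aq) is produced by oxidation at the anode.
E°cell = E°(cathode) − E°(anode) = +1.35 − (+0.77) = +0.58 V.
The positive value indicates the reaction is spontaneous as written.

+0.58 V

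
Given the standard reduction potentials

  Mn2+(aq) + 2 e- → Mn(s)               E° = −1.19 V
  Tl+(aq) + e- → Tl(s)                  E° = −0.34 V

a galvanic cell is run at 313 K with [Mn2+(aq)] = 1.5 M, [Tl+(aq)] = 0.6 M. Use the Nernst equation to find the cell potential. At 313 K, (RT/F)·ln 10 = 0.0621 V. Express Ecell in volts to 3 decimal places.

Since E°(Tl⁺/Tl) > E°(Mn²⁺/Mn), Tl⁺/Tl serves as the cathode.
The standard potential is −0.34 − (−1.19) = +0.85 V and the balanced reaction transfers n = 2 electrons.
Balancing gives 2 Tl+(aq) + Mn(s) → 2 Tl(s) + Mn2+(aq); hence Q = [Mn2+(aq)] / [Tl+(aq)]^2 = 4.17 (log Q = 0.620).
E = E° − (0.0621/n)·log Q = +0.85 − (0.0621/2)(0.620) = +0.831 V.

+0.831 V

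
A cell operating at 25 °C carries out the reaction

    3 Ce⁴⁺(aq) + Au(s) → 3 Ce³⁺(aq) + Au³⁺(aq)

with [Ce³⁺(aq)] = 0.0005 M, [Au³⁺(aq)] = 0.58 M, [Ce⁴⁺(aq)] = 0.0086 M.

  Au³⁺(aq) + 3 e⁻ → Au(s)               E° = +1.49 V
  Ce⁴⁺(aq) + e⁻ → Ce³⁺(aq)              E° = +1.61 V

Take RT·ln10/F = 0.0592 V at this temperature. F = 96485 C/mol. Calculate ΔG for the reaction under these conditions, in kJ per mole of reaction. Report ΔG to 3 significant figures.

−57.3 kJ/mol

E°cell = +1.61 − (+1.49) = +0.12 V; the balanced reaction transfers n = 3 electrons.
Q = ([Ce³⁺(aq)]^3·[Au³⁺(aq)]) / [Ce⁴⁺(aq)]^3 = 0.000114, so log Q = −3.943 and E = +0.12 − (0.0592/3)(−3.943) = +0.1978 V.
ΔG = −nFE = −(3)(96485)(+0.1978) J/mol = −57.3 kJ/mol.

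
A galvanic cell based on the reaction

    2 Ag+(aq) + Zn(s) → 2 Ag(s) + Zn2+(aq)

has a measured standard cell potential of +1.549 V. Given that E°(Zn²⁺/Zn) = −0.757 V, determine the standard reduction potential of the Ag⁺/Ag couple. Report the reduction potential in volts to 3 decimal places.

In the reaction as written the Ag⁺/Ag couple is reduced (cathode) and Zn²⁺/Zn is oxidized (anode), so E°cell = E°(Ag⁺/Ag) − E°(Zn²⁺/Zn).
E°(Ag⁺/Ag) = E°cell + E°(anode) = +1.549 + (−0.757) = +0.792 V.

+0.792 V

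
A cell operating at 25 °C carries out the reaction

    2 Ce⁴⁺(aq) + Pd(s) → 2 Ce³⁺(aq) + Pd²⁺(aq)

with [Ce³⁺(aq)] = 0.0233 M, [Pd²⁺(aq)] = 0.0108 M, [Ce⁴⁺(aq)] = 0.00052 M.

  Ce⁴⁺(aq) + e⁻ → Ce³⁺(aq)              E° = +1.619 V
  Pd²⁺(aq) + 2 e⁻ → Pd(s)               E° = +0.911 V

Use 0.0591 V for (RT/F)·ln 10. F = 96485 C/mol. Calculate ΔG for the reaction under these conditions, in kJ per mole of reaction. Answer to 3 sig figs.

The standard cell potential is +1.619 − (+0.911) = +0.708 V, with n = 2 electrons in the balanced equation.
Q = ([Ce³⁺(aq)]^2·[Pd²⁺(aq)]) / [Ce⁴⁺(aq)]^2 = 21.7, so log Q = 1.336 and E = +0.708 − (0.0591/2)(1.336) = +0.6685 V.
ΔG = −nFE = −(2)(96485)(+0.6685) J/mol = −129 kJ/mol.

−129 kJ/mol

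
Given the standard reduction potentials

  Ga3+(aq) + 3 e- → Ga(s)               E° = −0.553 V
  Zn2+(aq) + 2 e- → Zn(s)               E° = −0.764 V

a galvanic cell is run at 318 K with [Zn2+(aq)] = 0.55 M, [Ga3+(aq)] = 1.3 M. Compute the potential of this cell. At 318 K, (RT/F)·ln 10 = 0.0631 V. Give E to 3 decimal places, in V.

Since E°(Ga³⁺/Ga) > E°(Zn²⁺/Zn), Ga³⁺/Ga serves as the cathode.
The standard potential is −0.553 − (−0.764) = +0.211 V and the balanced reaction transfers n = 6 electrons.
For the overall reaction 2 Ga3+(aq) + 3 Zn(s) → 2 Ga(s) + 3 Zn2+(aq), Q = [Zn2+(aq)]^3 / [Ga3+(aq)]^2 = 0.0984, giving log Q = −1.007.
By the Nernst equation, E = +0.211 − (0.0631/6)·(−1.007) = +0.222 V.

+0.222 V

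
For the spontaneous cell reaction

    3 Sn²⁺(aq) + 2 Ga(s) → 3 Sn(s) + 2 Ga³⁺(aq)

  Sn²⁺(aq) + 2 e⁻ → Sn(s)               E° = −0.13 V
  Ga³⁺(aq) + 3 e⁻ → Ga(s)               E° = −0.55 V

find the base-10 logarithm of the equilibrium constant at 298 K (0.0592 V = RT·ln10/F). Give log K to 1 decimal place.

log K = 42.6

The Sn²⁺/Sn couple is reduced (cathode); E°cell = −0.13 − (−0.55) = +0.42 V with n = 6.
At equilibrium E = 0, so log K = nE°cell / 0.0592 = (6)(+0.42) / 0.0592 = 42.6.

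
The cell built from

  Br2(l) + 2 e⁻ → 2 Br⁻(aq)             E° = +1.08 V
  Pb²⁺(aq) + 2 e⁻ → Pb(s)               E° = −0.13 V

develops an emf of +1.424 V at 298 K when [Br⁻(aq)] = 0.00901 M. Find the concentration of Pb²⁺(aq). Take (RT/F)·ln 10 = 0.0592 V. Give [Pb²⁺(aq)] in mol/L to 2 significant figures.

0.00073 M

The Br₂/Br⁻ couple has the larger reduction potential, so it is the cathode: E°cell = +1.08 − (−0.13) = +1.21 V and n = 2.
From the Nernst equation, log Q = n(E° − E)/0.0592 = 2·(+1.21 − (+1.424))/0.0592 = −7.230.
Balancing electrons gives Br2(l) + Pb(s) → 2 Br⁻(aq) + Pb²⁺(aq); thus Q = [Br⁻(aq)]^2·[Pb²⁺(aq)].
Solving for the unknown gives log [Pb²⁺(aq)] = −3.139, so [Pb²⁺(aq)] ≈ 0.00073 M.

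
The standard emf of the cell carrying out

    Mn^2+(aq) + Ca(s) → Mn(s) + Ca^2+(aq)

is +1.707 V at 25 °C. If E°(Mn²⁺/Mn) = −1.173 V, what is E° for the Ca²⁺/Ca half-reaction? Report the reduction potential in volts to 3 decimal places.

−2.880 V

In the reaction as written the Mn²⁺/Mn couple is reduced (cathode) and Ca²⁺/Ca is oxidized (anode), so E°cell = E°(Mn²⁺/Mn) − E°(Ca²⁺/Ca).
E°(Ca²⁺/Ca) = E°(cathode) − E°cell = −1.173 − (+1.707) = −2.880 V.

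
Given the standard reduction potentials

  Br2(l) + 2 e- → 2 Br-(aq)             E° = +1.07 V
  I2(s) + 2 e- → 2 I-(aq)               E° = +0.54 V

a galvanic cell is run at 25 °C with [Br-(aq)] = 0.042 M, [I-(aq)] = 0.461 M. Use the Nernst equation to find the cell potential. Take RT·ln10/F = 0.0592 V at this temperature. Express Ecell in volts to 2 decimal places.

Br₂/Br⁻ is reduced (cathode, E° = +1.07 V) and I₂/I⁻ is oxidized (anode).
E°cell = +1.07 − (+0.54) = +0.53 V, with n = 2 electrons transferred.
The balanced reaction is Br2(l) + 2 I-(aq) → 2 Br-(aq) + I2(s), so Q = [Br-(aq)]^2 / [I-(aq)]^2 = 0.0083 and log Q = −2.081.
By the Nernst equation, E = +0.53 − (0.0592/2)·(−2.081) = +0.59 V.

+0.59 V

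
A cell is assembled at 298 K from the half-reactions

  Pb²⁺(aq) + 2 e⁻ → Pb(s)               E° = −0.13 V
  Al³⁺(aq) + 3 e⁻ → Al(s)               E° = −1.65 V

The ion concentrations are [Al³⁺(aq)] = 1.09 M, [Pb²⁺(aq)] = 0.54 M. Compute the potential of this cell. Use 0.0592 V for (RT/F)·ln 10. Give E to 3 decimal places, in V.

Since E°(Pb²⁺/Pb) > E°(Al³⁺/Al), Pb²⁺/Pb serves as the cathode.
E°cell = E°cat − E°an = −0.13 − (−1.65) = +1.52 V; n = 6.
Balancing gives 3 Pb²⁺(aq) + 2 Al(s) → 3 Pb(s) + 2 Al³⁺(aq); hence Q = [Al³⁺(aq)]^2 / [Pb²⁺(aq)]^3 = 7.55 (log Q = 0.878).
E = E° − (0.0592/n)·log Q = +1.52 − (0.0592/6)(0.878) = +1.511 V.

+1.511 V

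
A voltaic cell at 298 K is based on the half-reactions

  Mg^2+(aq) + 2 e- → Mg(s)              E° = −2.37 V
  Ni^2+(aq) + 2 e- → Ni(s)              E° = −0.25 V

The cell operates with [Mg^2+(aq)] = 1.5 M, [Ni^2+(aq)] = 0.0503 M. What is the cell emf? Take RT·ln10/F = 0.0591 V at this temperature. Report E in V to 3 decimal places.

The Ni²⁺/Ni couple has the more positive E°, so it is the cathode; Mg²⁺/Mg is the anode.
E°cell = −0.25 − (−2.37) = +2.12 V, with n = 2 electrons transferred.
For the overall reaction Ni^2+(aq) + Mg(s) → Ni(s) + Mg^2+(aq), Q = [Mg^2+(aq)] / [Ni^2+(aq)] = 29.8, giving log Q = 1.475.
Applying E = E° − (RT ln10/nF)·log Q gives +2.12 − (0.0591/2)(1.475) = +2.076 V.

+2.076 V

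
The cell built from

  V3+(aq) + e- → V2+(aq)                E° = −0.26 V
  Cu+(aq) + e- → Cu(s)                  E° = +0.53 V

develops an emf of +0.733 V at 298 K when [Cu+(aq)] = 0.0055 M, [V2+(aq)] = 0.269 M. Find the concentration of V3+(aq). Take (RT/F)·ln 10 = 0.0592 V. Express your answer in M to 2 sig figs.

The Cu⁺/Cu couple has the larger reduction potential, so it is the cathode: E°cell = +0.53 − (−0.26) = +0.79 V and n = 1.
Rearranging E = E° − (0.0592/n)·log Q gives log Q = 1(+0.79 − (+0.733))/0.0592 = 0.963.
Balancing electrons gives Cu+(aq) + V2+(aq) → Cu(s) + V3+(aq); thus Q = [V3+(aq)] / ([Cu+(aq)]·[V2+(aq)]).
Substituting the known concentrations and solving, log [V3+(aq)] = −1.867 and [V3+(aq)] = 0.014 M.

0.014 M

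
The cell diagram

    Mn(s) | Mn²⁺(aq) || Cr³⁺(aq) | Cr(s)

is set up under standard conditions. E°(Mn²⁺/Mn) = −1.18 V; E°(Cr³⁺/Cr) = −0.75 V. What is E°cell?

+0.43 V

By convention the left-hand electrode in cell notation is the anode (oxidation) and the right-hand electrode is the cathode (reduction).
E°cell = E°(right) − E°(left) = −0.75 − (−1.18) = +0.43 V.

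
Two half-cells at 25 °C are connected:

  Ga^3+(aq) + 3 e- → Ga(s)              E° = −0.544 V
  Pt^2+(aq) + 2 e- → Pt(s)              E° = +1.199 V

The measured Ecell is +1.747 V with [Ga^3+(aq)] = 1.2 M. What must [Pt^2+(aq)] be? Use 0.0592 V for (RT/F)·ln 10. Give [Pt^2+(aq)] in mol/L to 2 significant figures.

With Pt²⁺/Pt at the cathode and Ga³⁺/Ga at the anode, E°cell = +1.199 − (−0.544) = +1.743 V (n = 6).
From the Nernst equation, log Q = n(E° − E)/0.0592 = 6·(+1.743 − (+1.747))/0.0592 = −0.405.
The balanced reaction is 3 Pt^2+(aq) + 2 Ga(s) → 3 Pt(s) + 2 Ga^3+(aq), so Q = [Ga^3+(aq)]^2 / [Pt^2+(aq)]^3.
Isolating [Pt^2+(aq)] in Q = 10^{−0.405} yields log [Pt^2+(aq)] = 0.188, i.e. 1.5 M.

1.5 M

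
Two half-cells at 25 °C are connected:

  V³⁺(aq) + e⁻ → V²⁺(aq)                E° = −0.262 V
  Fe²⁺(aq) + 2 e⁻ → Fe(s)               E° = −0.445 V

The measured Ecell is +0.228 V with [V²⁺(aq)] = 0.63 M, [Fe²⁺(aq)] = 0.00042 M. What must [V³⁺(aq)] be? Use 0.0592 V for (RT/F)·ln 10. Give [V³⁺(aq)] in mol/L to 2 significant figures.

0.074 M

V³⁺/V²⁺ is the cathode (higher E°); E°cell = −0.262 − (−0.445) = +0.183 V with n = 2.
Rearranging E = E° − (0.0592/n)·log Q gives log Q = 2(+0.183 − (+0.228))/0.0592 = −1.520.
Balancing electrons gives 2 V³⁺(aq) + Fe(s) → 2 V²⁺(aq) + Fe²⁺(aq); thus Q = ([V²⁺(aq)]^2·[Fe²⁺(aq)]) / [V³⁺(aq)]^2.
Substituting the known concentrations and solving, log [V³⁺(aq)] = −1.129 and [V³⁺(aq)] = 0.074 M.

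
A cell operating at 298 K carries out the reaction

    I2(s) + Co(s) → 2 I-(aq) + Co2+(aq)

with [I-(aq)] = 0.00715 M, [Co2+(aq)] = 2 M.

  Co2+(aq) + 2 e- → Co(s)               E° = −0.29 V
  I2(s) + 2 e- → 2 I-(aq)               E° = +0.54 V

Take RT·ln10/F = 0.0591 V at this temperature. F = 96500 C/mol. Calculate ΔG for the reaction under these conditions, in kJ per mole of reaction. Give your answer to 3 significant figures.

With I₂/I⁻ reduced at the cathode, E°cell = +0.54 − (−0.29) = +0.83 V and n = 2.
The reaction quotient is [I-(aq)]^2·[Co2+(aq)] = 0.000102; by Nernst, E = +0.83 − (0.0591/2)(−3.990) = +0.9479 V.
Finally ΔG = −nFE = −(2)(96500 C/mol)(+0.9479 V) = −183 kJ/mol.

−183 kJ/mol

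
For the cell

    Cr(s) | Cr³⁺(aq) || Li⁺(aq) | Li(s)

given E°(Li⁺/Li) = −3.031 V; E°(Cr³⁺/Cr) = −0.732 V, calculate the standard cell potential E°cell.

−2.299 V

By convention the left-hand electrode in cell notation is the anode (oxidation) and the right-hand electrode is the cathode (reduction).
E°cell = E°(right) − E°(left) = −3.031 − (−0.732) = −2.299 V.
The negative sign shows that, as written, the cell would require an external voltage to drive the reaction.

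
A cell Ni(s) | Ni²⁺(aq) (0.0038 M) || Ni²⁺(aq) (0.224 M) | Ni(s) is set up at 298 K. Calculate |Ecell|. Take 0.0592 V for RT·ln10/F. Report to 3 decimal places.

For a concentration cell E°cell = 0, since both electrodes use the same couple.
The compartment with the higher Ni²⁺(aq) concentration (0.224 M) acts as the cathode; ions are reduced there and produced at the dilute (0.0038 M) anode.
With n = 2, Ecell = −(0.0592/2)·log([dilute]/[conc]) = −(0.0592/2)·log(0.0038/0.224) = +0.052 V.

0.052 V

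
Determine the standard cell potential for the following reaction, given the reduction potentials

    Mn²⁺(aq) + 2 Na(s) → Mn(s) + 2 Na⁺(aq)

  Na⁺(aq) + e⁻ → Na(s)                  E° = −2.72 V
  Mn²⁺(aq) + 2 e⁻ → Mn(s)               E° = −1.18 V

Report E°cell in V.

+1.54 V

In the reaction as written, Mn²⁺(aq) is reduced (cathode) and Na⁺(aq) is produced by oxidation at the anode.
E°cell = E°(cathode) − E°(anode) = −1.18 − (−2.72) = +1.54 V.
The positive value indicates the reaction is spontaneous as written.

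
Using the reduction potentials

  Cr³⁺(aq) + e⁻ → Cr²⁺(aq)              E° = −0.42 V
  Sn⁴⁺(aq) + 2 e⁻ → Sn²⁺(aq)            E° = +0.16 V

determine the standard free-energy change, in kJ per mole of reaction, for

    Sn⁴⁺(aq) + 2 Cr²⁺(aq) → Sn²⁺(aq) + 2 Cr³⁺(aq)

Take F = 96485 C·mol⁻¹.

In the reaction as written Sn⁴⁺(aq) is reduced, so the Sn⁴⁺/Sn²⁺ couple is the cathode and Cr³⁺/Cr²⁺ is the anode.
E°cell = +0.16 − (−0.42) = +0.58 V; balancing electrons gives n = 2.
ΔG° = −nFE°cell = −(2)(96485)(+0.58) J/mol = −112 kJ/mol.

−112 kJ/mol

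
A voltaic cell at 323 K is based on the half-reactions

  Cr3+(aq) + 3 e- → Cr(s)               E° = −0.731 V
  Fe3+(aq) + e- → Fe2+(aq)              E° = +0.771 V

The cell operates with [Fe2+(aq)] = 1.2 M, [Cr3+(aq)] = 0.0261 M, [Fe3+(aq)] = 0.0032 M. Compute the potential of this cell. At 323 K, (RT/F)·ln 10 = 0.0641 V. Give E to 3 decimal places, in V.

Fe³⁺/Fe²⁺ is reduced (cathode, E° = +0.771 V) and Cr³⁺/Cr is oxidized (anode).
E°cell = E°cat − E°an = +0.771 − (−0.731) = +1.502 V; n = 3.
Balancing gives 3 Fe3+(aq) + Cr(s) → 3 Fe2+(aq) + Cr3+(aq); hence Q = ([Fe2+(aq)]^3·[Cr3+(aq)]) / [Fe3+(aq)]^3 = 1.38×10^6 (log Q = 6.139).
By the Nernst equation, E = +1.502 − (0.0641/3)·(6.139) = +1.371 V.

+1.371 V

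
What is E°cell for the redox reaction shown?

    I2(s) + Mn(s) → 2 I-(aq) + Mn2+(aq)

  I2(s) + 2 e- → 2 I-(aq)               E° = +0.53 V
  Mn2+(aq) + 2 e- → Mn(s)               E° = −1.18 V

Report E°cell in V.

In the reaction as written, I2(s) is reduced (cathode) and Mn2+(aq) is produced by oxidation at the anode.
E°cell = E°(cathode) − E°(anode) = +0.53 − (−1.18) = +1.71 V.
The positive value indicates the reaction is spontaneous as written.

+1.71 V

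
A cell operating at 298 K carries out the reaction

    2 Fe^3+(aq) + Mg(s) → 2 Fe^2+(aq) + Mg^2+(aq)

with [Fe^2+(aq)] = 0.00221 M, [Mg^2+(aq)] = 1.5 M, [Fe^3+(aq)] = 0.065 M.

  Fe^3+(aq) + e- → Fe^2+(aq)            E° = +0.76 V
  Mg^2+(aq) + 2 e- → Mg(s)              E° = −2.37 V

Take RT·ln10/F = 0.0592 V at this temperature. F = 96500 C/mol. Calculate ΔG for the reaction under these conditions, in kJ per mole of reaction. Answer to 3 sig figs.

With Fe³⁺/Fe²⁺ reduced at the cathode, E°cell = +0.76 − (−2.37) = +3.13 V and n = 2.
Q = ([Fe^2+(aq)]^2·[Mg^2+(aq)]) / [Fe^3+(aq)]^2 = 0.00173, so log Q = −2.761 and E = +3.13 − (0.0592/2)(−2.761) = +3.2117 V.
Then ΔG = −nFE = −2 × 96500 × +3.2117 J/mol = −620 kJ/mol.

−620 kJ/mol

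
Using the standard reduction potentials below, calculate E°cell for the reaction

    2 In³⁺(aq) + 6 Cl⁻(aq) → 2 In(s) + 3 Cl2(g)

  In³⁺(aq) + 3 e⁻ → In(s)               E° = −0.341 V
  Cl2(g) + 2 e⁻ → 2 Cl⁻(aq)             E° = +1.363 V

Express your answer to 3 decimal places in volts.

−1.704 V

In the reaction as written, In³⁺(aq) is reduced (cathode) and Cl2(g) is produced by oxidation at the anode.
E°cell = E°(cathode) − E°(anode) = −0.341 − (+1.363) = −1.704 V.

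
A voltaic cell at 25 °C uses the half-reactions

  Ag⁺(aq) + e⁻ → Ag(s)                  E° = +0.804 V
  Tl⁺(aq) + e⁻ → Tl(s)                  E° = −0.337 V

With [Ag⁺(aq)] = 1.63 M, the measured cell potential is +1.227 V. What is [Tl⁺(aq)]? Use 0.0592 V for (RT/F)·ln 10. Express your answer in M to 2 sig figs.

The Ag⁺/Ag couple has the larger reduction potential, so it is the cathode: E°cell = +0.804 − (−0.337) = +1.141 V and n = 1.
Since E = E° − (0.0592/n)·log Q, log Q = n(E° − E)/0.0592 = −1.453.
The balanced reaction is Ag⁺(aq) + Tl(s) → Ag(s) + Tl⁺(aq), so Q = [Tl⁺(aq)] / [Ag⁺(aq)].
Isolating [Tl⁺(aq)] in Q = 10^{−1.453} yields log [Tl⁺(aq)] = −1.241, i.e. 0.057 M.

0.057 M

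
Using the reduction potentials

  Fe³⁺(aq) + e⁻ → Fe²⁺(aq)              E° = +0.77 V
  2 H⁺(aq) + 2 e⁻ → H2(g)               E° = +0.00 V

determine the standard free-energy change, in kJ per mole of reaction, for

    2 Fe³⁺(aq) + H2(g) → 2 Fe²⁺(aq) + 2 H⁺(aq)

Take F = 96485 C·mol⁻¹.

In the reaction as written Fe³⁺(aq) is reduced, so the Fe³⁺/Fe²⁺ couple is the cathode and 2H⁺/H₂ is the anode.
E°cell = +0.77 − (+0.00) = +0.77 V; balancing electrons gives n = 2.
ΔG° = −nFE°cell = −(2)(96485)(+0.77) J/mol = −149 kJ/mol.

−149 kJ/mol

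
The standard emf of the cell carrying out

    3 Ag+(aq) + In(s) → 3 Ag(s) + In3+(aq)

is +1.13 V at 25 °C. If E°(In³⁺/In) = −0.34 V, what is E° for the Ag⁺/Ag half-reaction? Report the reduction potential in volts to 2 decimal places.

+0.79 V

In the reaction as written the Ag⁺/Ag couple is reduced (cathode) and In³⁺/In is oxidized (anode), so E°cell = E°(Ag⁺/Ag) − E°(In³⁺/In).
E°(Ag⁺/Ag) = E°cell + E°(anode) = +1.13 + (−0.34) = +0.79 V.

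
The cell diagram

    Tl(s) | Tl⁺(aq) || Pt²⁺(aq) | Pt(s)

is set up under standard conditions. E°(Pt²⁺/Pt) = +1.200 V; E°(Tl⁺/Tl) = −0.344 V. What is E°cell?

+1.544 V

By convention the left-hand electrode in cell notation is the anode (oxidation) and the right-hand electrode is the cathode (reduction).
E°cell = E°(right) − E°(left) = +1.200 − (−0.344) = +1.544 V.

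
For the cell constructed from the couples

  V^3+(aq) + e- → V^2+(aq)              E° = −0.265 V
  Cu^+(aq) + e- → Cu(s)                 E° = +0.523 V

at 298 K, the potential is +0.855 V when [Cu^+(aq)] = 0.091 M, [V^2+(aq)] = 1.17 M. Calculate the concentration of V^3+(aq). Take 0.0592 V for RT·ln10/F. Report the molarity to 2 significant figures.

0.0079 M

With Cu⁺/Cu at the cathode and V³⁺/V²⁺ at the anode, E°cell = +0.523 − (−0.265) = +0.788 V (n = 1).
Rearranging E = E° − (0.0592/n)·log Q gives log Q = 1(+0.788 − (+0.855))/0.0592 = −1.132.
For Cu^+(aq) + V^2+(aq) → Cu(s) + V^3+(aq), the reaction quotient is Q = [V^3+(aq)] / ([Cu^+(aq)]·[V^2+(aq)]).
Isolating [V^3+(aq)] in Q = 10^{−1.132} yields log [V^3+(aq)] = −2.105, i.e. 0.0079 M.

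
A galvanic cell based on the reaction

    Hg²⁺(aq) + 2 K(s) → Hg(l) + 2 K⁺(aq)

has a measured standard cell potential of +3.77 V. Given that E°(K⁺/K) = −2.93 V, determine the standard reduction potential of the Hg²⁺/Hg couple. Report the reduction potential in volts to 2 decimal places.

+0.84 V

In the reaction as written the Hg²⁺/Hg couple is reduced (cathode) and K⁺/K is oxidized (anode), so E°cell = E°(Hg²⁺/Hg) − E°(K⁺/K).
E°(Hg²⁺/Hg) = E°cell + E°(anode) = +3.77 + (−2.93) = +0.84 V.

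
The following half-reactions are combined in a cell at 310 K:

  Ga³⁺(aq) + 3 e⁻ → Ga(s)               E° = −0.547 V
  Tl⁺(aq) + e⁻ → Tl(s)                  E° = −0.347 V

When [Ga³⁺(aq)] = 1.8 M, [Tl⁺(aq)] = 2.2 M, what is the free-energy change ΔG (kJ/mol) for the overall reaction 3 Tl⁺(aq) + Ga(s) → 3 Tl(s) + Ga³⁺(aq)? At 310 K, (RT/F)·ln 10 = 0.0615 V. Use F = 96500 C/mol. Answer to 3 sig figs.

E°cell = −0.347 − (−0.547) = +0.200 V; the balanced reaction transfers n = 3 electrons.
Here Q = [Ga³⁺(aq)] / [Tl⁺(aq)]^3 = 0.169 (log Q = −0.772), giving E = +0.200 − (0.0615/3)·(−0.772) = +0.2158 V.
ΔG = −nFE = −(3)(96500)(+0.2158) J/mol = −62.5 kJ/mol.

−62.5 kJ/mol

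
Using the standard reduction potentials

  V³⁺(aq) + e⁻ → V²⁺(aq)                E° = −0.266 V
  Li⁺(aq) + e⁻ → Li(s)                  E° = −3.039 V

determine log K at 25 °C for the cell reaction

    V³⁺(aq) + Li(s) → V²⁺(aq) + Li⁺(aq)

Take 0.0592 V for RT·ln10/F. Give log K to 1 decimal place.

The V³⁺/V²⁺ couple is reduced (cathode); E°cell = −0.266 − (−3.039) = +2.773 V with n = 1.
At equilibrium E = 0, so log K = nE°cell / 0.0592 = (1)(+2.773) / 0.0592 = 46.8.

log K = 46.8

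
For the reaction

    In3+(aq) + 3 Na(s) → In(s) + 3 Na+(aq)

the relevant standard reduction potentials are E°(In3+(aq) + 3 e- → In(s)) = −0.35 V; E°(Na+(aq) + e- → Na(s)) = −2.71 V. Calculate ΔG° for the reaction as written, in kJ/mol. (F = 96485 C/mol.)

−683 kJ/mol

In the reaction as written In3+(aq) is reduced, so the In³⁺/In couple is the cathode and Na⁺/Na is the anode.
E°cell = −0.35 − (−2.71) = +2.36 V; balancing electrons gives n = 3.
ΔG° = −nFE°cell = −(3)(96485)(+2.36) J/mol = −683 kJ/mol.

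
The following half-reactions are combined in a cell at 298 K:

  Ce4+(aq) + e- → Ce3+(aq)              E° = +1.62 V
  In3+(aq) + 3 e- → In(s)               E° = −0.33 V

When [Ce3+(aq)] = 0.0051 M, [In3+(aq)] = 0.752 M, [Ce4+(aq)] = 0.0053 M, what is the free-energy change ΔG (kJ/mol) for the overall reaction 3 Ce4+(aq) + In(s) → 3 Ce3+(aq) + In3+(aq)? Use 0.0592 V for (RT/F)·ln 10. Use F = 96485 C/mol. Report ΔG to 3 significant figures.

−565 kJ/mol

The standard cell potential is +1.62 − (−0.33) = +1.95 V, with n = 3 electrons in the balanced equation.
The reaction quotient is ([Ce3+(aq)]^3·[In3+(aq)]) / [Ce4+(aq)]^3 = 0.67; by Nernst, E = +1.95 − (0.0592/3)(−0.174) = +1.9534 V.
ΔG = −nFE = −(3)(96485)(+1.9534) J/mol = −565 kJ/mol.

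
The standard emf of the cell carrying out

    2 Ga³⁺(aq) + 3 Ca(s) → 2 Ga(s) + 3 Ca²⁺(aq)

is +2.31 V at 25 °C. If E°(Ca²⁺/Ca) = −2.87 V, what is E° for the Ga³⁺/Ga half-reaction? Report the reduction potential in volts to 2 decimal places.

−0.56 V

In the reaction as written the Ga³⁺/Ga couple is reduced (cathode) and Ca²⁺/Ca is oxidized (anode), so E°cell = E°(Ga³⁺/Ga) − E°(Ca²⁺/Ca).
E°(Ga³⁺/Ga) = E°cell + E°(anode) = +2.31 + (−2.87) = −0.56 V.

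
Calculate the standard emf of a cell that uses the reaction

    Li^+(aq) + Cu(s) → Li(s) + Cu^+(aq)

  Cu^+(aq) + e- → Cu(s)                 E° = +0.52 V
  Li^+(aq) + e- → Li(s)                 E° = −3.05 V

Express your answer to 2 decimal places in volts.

In the reaction as written, Li^+(aq) is reduced (cathode) and Cu^+(aq) is produced by oxidation at the anode.
E°cell = E°(cathode) − E°(anode) = −3.05 − (+0.52) = −3.57 V.
The negative E°cell means the reaction is non-spontaneous in the direction written.

−3.57 V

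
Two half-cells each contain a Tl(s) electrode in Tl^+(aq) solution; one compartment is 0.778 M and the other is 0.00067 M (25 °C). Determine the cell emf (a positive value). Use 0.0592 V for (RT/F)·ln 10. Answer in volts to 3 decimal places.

0.181 V

For a concentration cell E°cell = 0, since both electrodes use the same couple.
The compartment with the higher Tl^+(aq) concentration (0.778 M) acts as the cathode; ions are reduced there and produced at the dilute (0.00067 M) anode.
With n = 1, Ecell = −(0.0592/1)·log([dilute]/[conc]) = −(0.0592/1)·log(0.00067/0.778) = +0.181 V.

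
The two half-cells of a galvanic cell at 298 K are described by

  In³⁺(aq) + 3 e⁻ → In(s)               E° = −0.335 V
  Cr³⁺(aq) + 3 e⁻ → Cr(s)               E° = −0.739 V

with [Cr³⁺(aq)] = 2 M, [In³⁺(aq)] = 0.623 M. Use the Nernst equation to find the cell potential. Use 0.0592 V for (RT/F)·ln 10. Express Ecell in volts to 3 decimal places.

The In³⁺/In couple has the more positive E°, so it is the cathode; Cr³⁺/Cr is the anode.
E°cell = −0.335 − (−0.739) = +0.404 V, with n = 3 electrons transferred.
The balanced reaction is In³⁺(aq) + Cr(s) → In(s) + Cr³⁺(aq), so Q = [Cr³⁺(aq)] / [In³⁺(aq)] = 3.21 and log Q = 0.507.
E = E° − (0.0592/n)·log Q = +0.404 − (0.0592/3)(0.507) = +0.394 V.

+0.394 V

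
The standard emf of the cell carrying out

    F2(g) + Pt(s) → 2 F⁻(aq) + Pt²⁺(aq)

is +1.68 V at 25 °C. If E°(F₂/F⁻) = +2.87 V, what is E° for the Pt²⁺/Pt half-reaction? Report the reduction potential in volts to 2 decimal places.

+1.19 V

In the reaction as written the F₂/F⁻ couple is reduced (cathode) and Pt²⁺/Pt is oxidized (anode), so E°cell = E°(F₂/F⁻) − E°(Pt²⁺/Pt).
E°(Pt²⁺/Pt) = E°(cathode) − E°cell = +2.87 − (+1.68) = +1.19 V.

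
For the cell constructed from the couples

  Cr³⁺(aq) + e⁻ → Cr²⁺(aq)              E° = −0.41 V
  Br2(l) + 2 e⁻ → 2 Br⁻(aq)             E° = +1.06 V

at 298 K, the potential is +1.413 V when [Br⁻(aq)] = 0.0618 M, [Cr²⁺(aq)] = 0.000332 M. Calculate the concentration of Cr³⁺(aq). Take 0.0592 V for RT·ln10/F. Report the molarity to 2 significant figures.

0.049 M

Br₂/Br⁻ is the cathode (higher E°); E°cell = +1.06 − (−0.41) = +1.47 V with n = 2.
Rearranging E = E° − (0.0592/n)·log Q gives log Q = 2(+1.47 − (+1.413))/0.0592 = 1.926.
Balancing electrons gives Br2(l) + 2 Cr²⁺(aq) → 2 Br⁻(aq) + 2 Cr³⁺(aq); thus Q = ([Br⁻(aq)]^2·[Cr³⁺(aq)]^2) / [Cr²⁺(aq)]^2.
Solving for the unknown gives log [Cr³⁺(aq)] = −1.307, so [Cr³⁺(aq)] ≈ 0.049 M.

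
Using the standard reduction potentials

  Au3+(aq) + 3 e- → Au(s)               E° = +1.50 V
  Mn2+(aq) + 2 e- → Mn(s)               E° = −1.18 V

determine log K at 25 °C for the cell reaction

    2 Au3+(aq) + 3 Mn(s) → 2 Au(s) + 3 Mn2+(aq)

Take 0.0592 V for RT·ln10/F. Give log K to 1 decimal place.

log K = 271.6

The Au³⁺/Au couple is reduced (cathode); E°cell = +1.50 − (−1.18) = +2.68 V with n = 6.
At equilibrium E = 0, so log K = nE°cell / 0.0592 = (6)(+2.68) / 0.0592 = 271.6.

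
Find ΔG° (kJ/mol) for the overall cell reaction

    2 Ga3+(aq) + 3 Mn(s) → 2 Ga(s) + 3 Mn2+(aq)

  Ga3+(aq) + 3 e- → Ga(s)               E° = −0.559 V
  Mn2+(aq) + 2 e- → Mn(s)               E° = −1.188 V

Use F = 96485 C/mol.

−364 kJ/mol

In the reaction as written Ga3+(aq) is reduced, so the Ga³⁺/Ga couple is the cathode and Mn²⁺/Mn is the anode.
E°cell = −0.559 − (−1.188) = +0.629 V; balancing electrons gives n = 6.
ΔG° = −nFE°cell = −(6)(96485)(+0.629) J/mol = −364 kJ/mol.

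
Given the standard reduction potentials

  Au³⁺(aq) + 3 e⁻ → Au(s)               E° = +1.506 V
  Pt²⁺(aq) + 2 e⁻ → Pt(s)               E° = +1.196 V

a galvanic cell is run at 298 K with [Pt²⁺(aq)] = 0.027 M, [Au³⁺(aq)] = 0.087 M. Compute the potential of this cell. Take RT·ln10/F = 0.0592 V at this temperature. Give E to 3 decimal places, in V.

+0.336 V

Au³⁺/Au is reduced (cathode, E° = +1.506 V) and Pt²⁺/Pt is oxidized (anode).
E°cell = +1.506 − (+1.196) = +0.310 V, with n = 6 electrons transferred.
For the overall reaction 2 Au³⁺(aq) + 3 Pt(s) → 2 Au(s) + 3 Pt²⁺(aq), Q = [Pt²⁺(aq)]^3 / [Au³⁺(aq)]^2 = 0.0026, giving log Q = −2.585.
E = E° − (0.0592/n)·log Q = +0.310 − (0.0592/6)(−2.585) = +0.336 V.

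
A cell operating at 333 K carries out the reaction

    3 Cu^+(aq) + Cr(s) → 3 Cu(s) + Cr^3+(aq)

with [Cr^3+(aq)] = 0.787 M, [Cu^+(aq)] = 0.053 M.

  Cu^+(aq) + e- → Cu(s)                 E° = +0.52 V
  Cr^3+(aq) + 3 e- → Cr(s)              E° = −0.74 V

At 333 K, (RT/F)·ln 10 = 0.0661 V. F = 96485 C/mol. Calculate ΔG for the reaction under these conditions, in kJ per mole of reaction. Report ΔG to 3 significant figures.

−341 kJ/mol

The standard cell potential is +0.52 − (−0.74) = +1.26 V, with n = 3 electrons in the balanced equation.
Q = [Cr^3+(aq)] / [Cu^+(aq)]^3 = 5.29×10^3, so log Q = 3.723 and E = +1.26 − (0.0661/3)(3.723) = +1.1780 V.
Then ΔG = −nFE = −3 × 96485 × +1.1780 J/mol = −341 kJ/mol.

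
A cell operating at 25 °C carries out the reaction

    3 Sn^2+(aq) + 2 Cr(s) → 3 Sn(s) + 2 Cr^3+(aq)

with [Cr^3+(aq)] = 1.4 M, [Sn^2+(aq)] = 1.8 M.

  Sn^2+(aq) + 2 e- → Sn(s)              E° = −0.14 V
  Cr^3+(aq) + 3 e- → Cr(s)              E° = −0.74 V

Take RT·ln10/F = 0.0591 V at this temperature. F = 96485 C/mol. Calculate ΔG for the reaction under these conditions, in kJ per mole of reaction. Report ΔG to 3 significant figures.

−350 kJ/mol

With Sn²⁺/Sn reduced at the cathode, E°cell = −0.14 − (−0.74) = +0.60 V and n = 6.
Q = [Cr^3+(aq)]^2 / [Sn^2+(aq)]^3 = 0.336, so log Q = −0.474 and E = +0.60 − (0.0591/6)(−0.474) = +0.6047 V.
ΔG = −nFE = −(6)(96485)(+0.6047) J/mol = −350 kJ/mol.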